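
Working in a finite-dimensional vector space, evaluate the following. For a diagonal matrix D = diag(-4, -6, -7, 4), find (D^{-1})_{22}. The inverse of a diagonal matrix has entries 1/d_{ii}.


For a diagonal matrix, the inverse has entries (D^{-1})_{ii} = 1/d_{ii}.
The diagonal entries are: d_{11} = -4, d_{22} = -6, d_{33} = -7, d_{44} = 4
We need (D^{-1})_{22} = 1/d_{22} = 1/-6 = -1/6

-1/6


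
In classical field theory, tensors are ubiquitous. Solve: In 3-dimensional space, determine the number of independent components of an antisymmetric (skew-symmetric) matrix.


An antisymmetric rank-2 tensor satisfies A_{ij} = -A_{ji}, so diagonal entries are zero.
The independent components are the upper-triangular entries: C(n, 2) = n(n-1)/2.
n = 3
C(3, 2) = 3 * 2 / 2 = 6 / 2 = 3

3


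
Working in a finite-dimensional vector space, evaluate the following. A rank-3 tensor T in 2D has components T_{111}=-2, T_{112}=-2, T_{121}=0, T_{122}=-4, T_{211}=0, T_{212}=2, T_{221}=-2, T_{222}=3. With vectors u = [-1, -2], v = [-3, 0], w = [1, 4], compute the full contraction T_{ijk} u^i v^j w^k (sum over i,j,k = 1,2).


S = sum over i,j,k of T_{ijk} u_i v_j w_k. Expanding all 8 terms:
T_{111}*u_1*v_1*w_1 = -2*-1*-3*1 = -6  (running total: -6)
T_{112}*u_1*v_1*w_2 = -2*-1*-3*4 = -24  (running total: -30)
T_{121}*u_1*v_2*w_1 = 0*-1*0*1 = 0  (running total: -30)
T_{122}*u_1*v_2*w_2 = -4*-1*0*4 = 0  (running total: -30)
T_{211}*u_2*v_1*w_1 = 0*-2*-3*1 = 0  (running total: -30)
T_{212}*u_2*v_1*w_2 = 2*-2*-3*4 = 48  (running total: 18)
T_{221}*u_2*v_2*w_1 = -2*-2*0*1 = 0  (running total: 18)
T_{222}*u_2*v_2*w_2 = 3*-2*0*4 = 0  (running total: 18)
S = 18

18


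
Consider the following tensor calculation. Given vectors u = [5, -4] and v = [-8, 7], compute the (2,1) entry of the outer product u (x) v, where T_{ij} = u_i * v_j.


The outer product entry T_{ij} = u_i * v_j.
We need i=2, j=1.
u_2 = -4, v_1 = -8
T_{2,1} = -4 * -8 = 32

32


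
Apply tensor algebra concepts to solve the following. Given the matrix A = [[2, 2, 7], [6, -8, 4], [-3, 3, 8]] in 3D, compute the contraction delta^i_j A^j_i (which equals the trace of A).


The contraction (trace) of a rank-2 tensor is the sum of its diagonal elements.
Diagonal entries: A[1,1] = 2, A[2,2] = -8, A[3,3] = 8
Tr(A) = 2 + -8 + 8 = 2

2


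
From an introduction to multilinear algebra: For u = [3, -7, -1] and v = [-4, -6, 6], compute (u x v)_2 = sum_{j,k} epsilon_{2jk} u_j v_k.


(u x v)_2 = sum_{j,k} epsilon_{2jk} u_j v_k. Only permutations of (1,2,3) contribute; the two non-zero terms are:
eps_{213} u_1 v_3 = -1 * 3 * 6 = -18
eps_{231} u_3 v_1 = 1 * -1 * -4 = 4
(u x v)_2 = -14

-14


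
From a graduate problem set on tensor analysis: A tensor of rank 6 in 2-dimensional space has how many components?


The number of components of a rank-r tensor in d dimensions is d^r.
Here d = 2 and r = 6.
2^6 = 64

64


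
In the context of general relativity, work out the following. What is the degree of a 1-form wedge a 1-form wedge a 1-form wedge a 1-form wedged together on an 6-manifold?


The degree of a wedge product is the sum of the degrees of the individual forms.
Degrees: 1, 1, 1, 1
Total degree = 1 + 1 + 1 + 1 = 4

4


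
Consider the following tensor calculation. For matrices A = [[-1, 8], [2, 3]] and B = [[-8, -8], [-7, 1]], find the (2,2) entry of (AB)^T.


(AB)^T_{ij} = (AB)_{ji} = sum_k A_{jk} B_{ki}.
For i=2, j=2 we need (AB)_{22}:
A_{21} * B_{12} = 2 * -8 = -16
A_{22} * B_{22} = 3 * 1 = 3
Sum = -16 + 3 = -13

-13


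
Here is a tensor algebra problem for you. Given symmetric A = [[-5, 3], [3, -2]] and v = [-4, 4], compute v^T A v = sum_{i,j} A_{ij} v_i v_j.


First compute Av:
(Av)_1 = -5*-4 + 3*4 = 32
(Av)_2 = 3*-4 + -2*4 = -20
Av = [32, -20]
Then v^T (Av) = -4*32 + 4*-20
= -128 + -80 = -208

-208


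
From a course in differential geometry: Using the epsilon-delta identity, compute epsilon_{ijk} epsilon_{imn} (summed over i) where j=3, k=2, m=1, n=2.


Using the identity: epsilon_{ijk} epsilon_{imn} = delta_{jm} delta_{kn} - delta_{jn} delta_{km}.
delta_{31} = 0
delta_{22} = 1
delta_{32} = 0
delta_{21} = 0
Result = 0 * 1 - 0 * 0 = 0 - 0 = 0

0


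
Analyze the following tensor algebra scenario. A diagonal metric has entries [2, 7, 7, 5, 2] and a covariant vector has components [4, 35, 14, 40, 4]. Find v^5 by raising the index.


To raise an index with a diagonal metric: v^i = v_i / g_{ii}.
For index 5: v_5 = 4, g_{55} = 2
v^5 = 4 / 2 = 2

2


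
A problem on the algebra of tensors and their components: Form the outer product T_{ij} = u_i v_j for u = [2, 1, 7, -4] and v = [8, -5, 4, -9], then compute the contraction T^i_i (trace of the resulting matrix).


The outer product gives T_{ij} = u_i v_j.
The trace (contraction) is Tr(T) = sum_i T_{ii} = sum_i u_i v_i.
Diagonal entries:
T_{11} = u_1 * v_1 = 2 * 8 = 16
T_{22} = u_2 * v_2 = 1 * -5 = -5
T_{33} = u_3 * v_3 = 7 * 4 = 28
T_{44} = u_4 * v_4 = -4 * -9 = 36
Tr(T) = 16 + -5 + 28 + 36 = 75

75


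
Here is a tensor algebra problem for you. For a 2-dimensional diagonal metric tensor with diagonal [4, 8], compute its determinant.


For a diagonal metric, the determinant is the product of diagonal entries.
Diagonal entries: 4, 8
det(g) = 4 * 8 = 32

32


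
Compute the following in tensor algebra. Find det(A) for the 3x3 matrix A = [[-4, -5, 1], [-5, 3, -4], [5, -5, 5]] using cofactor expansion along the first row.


Expanding along the first row, det(A) = a11*M_11 - a12*M_12 + a13*M_13, where M_1j is the (1,j) minor.
Minor M_11 = 3*5 - -4*-5 = -5
Minor M_12 = -5*5 - -4*5 = -5
Minor M_13 = -5*-5 - 3*5 = 10
det = -4*(-5) - -5*(-5) + 1*(10)
    = 20 - 25 + 10
    = 5

5


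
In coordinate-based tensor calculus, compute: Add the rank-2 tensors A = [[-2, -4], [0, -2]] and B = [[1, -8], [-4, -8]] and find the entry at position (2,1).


Tensor addition is component-wise: (A + B)_{ij} = A_{ij} + B_{ij}.
A_{21} = 0
B_{21} = -4
(A + B)_{21} = 0 + -4 = -4

-4


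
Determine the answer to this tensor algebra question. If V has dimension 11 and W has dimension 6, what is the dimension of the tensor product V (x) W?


The dimension of a tensor product is the product of dimensions.
dim(V) = 11, dim(W) = 6
dim(V (x) W) = 11 * 6 = 66

66


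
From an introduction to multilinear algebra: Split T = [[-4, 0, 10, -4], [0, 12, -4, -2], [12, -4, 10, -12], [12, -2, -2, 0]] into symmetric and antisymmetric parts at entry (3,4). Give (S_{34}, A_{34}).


T_{34} = -12
T_{43} = -2
S_{34} = (-12 + -2)/2 = -14/2 = -7
A_{34} = (-12 - -2)/2 = -10/2 = -5
Check: S + A = -7 + -5 = -12 = T_{34}.

(-7, -5)


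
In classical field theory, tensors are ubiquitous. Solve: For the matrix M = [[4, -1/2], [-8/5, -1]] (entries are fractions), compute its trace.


The trace is the sum of diagonal entries.
Diagonal: M[1,1] = 4, M[2,2] = -1
Tr(M) = 4 + -1
Computing step by step:
After adding M[1,1]: 4
After adding M[2,2]: 3
Tr(M) = 3

3


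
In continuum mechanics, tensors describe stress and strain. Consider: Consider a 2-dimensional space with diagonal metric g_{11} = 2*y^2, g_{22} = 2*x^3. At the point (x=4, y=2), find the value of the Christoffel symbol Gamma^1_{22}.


For a diagonal metric, Gamma^k_{ij} = (1/2) g^{kk} (dg_{ik}/dx_j + dg_{jk}/dx_i - dg_{ij}/dx_k).
The metric is diagonal, so g_{ab} = 0 for a != b.
At the given point: g_{11} = 8, g_{22} = 128
g^{11} = 1/8
dg_{21}/dx_2 = 0 (off-diagonal)
dg_{21}/dx_2 = 0 (off-diagonal)
dg_{22}/dx_1 = dg_{22}/dx_1 = 96
Numerator = 0 + 0 - 96 = -96
Gamma^1_{22} = -96 / (2 * 8) = -6

-6


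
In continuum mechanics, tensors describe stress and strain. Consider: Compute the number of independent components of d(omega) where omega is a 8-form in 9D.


The exterior derivative of a p-form is a (p+1)-form.
Its number of independent components is C(n, p+1).
n = 9, p+1 = 9
C(9, 9) = 1

1


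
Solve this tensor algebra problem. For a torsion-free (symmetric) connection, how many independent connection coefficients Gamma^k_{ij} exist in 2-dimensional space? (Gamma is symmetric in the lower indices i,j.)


Christoffel symbols Gamma^k_{ij} are symmetric in i,j, so there are d * d(d+1)/2 independent symbols.
d = 2
d(d+1)/2 = 2 * 3 / 2 = 3
Total = 2 * 3 = 6

6


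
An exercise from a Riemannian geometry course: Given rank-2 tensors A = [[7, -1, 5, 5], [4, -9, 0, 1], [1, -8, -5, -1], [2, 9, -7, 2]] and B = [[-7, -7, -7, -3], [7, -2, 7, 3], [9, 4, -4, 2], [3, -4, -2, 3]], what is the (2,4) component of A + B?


Tensor addition is component-wise: (A + B)_{ij} = A_{ij} + B_{ij}.
A_{24} = 1
B_{24} = 3
(A + B)_{24} = 1 + 3 = 4

4


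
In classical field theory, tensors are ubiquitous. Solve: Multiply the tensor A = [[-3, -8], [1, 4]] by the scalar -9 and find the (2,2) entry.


Scalar multiplication: (cA)_{ij} = c * A_{ij}.
c = -9
A_{22} = 4
(cA)_{22} = -9 * 4 = -36

-36


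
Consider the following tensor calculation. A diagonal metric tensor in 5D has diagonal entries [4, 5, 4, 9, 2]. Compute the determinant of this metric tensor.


For a diagonal metric, the determinant is the product of diagonal entries.
Diagonal entries: 4, 5, 4, 9, 2
det(g) = 4 * 5 * 4 * 9 * 2 = 1440

1440


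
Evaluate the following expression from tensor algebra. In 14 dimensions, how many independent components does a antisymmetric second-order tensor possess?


A antisymmetric rank-2 tensor in d dimensions has d(d-1)/2 independent components.
d = 14
d(d-1)/2 = 14 * 13 / 2 = 182 / 2 = 91

91


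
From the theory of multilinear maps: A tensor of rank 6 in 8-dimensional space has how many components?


The number of components of a rank-r tensor in d dimensions is d^r.
Here d = 8 and r = 6.
8^6 = 262144

262144


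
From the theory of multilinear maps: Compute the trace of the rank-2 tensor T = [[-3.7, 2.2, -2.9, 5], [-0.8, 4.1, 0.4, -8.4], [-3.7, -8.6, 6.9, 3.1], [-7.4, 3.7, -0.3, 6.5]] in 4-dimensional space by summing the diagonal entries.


The contraction (trace) of a rank-2 tensor is the sum of its diagonal elements.
Diagonal entries: A[1,1] = -3.7, A[2,2] = 4.1, A[3,3] = 6.9, A[4,4] = 6.5
Tr(A) = -3.7 + 4.1 + 6.9 + 6.5 = 13.8

13.8


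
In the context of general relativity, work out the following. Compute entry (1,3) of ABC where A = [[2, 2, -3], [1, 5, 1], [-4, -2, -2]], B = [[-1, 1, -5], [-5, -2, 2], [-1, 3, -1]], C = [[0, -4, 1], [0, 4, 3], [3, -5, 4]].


(ABC)_{13} = sum_m (AB)_{1m} C_{m3}. First compute row 1 of AB.
(AB)_{11} = 2*-1 + 2*-5 + -3*-1 = -9
(AB)_{12} = 2*1 + 2*-2 + -3*3 = -11
(AB)_{13} = 2*-5 + 2*2 + -3*-1 = -3
Now contract with column 3 of C:
(AB)_{11} * C_{13} = -9 * 1 = -9
(AB)_{12} * C_{23} = -11 * 3 = -33
(AB)_{13} * C_{33} = -3 * 4 = -12
(ABC)_{13} = -9 + -33 + -12 = -54

-54


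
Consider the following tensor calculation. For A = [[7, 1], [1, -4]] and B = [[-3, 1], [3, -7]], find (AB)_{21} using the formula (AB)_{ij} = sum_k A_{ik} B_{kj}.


(AB)_{ij} = sum_k A_{ik} B_{kj}.
For i=2, j=1:
A_{21} * B_{11} = 1 * -3 = -3
A_{22} * B_{21} = -4 * 3 = -12
Sum = -3 + -12 = -15

-15


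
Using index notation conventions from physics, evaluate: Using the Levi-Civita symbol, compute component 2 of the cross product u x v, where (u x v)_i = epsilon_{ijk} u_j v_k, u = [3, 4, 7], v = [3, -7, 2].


(u x v)_2 = sum_{j,k} epsilon_{2jk} u_j v_k. Only permutations of (1,2,3) contribute; the two non-zero terms are:
eps_{213} u_1 v_3 = -1 * 3 * 2 = -6
eps_{231} u_3 v_1 = 1 * 7 * 3 = 21
(u x v)_2 = 15

15


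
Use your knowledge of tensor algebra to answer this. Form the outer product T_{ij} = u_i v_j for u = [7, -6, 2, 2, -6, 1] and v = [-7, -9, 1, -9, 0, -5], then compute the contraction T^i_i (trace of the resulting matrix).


The outer product gives T_{ij} = u_i v_j.
The trace (contraction) is Tr(T) = sum_i T_{ii} = sum_i u_i v_i.
Diagonal entries:
T_{11} = u_1 * v_1 = 7 * -7 = -49
T_{22} = u_2 * v_2 = -6 * -9 = 54
T_{33} = u_3 * v_3 = 2 * 1 = 2
T_{44} = u_4 * v_4 = 2 * -9 = -18
T_{55} = u_5 * v_5 = -6 * 0 = 0
T_{66} = u_6 * v_6 = 1 * -5 = -5
Tr(T) = -49 + 54 + 2 + -18 + 0 + -5 = -16

-16


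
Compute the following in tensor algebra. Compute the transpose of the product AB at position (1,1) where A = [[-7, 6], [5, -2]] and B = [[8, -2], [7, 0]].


(AB)^T_{ij} = (AB)_{ji} = sum_k A_{jk} B_{ki}.
For i=1, j=1 we need (AB)_{11}:
A_{11} * B_{11} = -7 * 8 = -56
A_{12} * B_{21} = 6 * 7 = 42
Sum = -56 + 42 = -14

-14


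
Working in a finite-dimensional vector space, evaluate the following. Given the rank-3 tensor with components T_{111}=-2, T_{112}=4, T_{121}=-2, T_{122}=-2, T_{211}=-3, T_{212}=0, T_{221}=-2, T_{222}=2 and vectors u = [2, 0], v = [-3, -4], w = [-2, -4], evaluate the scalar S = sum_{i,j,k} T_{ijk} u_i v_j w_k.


S = sum over i,j,k of T_{ijk} u_i v_j w_k. Expanding all 8 terms:
T_{111}*u_1*v_1*w_1 = -2*2*-3*-2 = -24  (running total: -24)
T_{112}*u_1*v_1*w_2 = 4*2*-3*-4 = 96  (running total: 72)
T_{121}*u_1*v_2*w_1 = -2*2*-4*-2 = -32  (running total: 40)
T_{122}*u_1*v_2*w_2 = -2*2*-4*-4 = -64  (running total: -24)
T_{211}*u_2*v_1*w_1 = -3*0*-3*-2 = 0  (running total: -24)
T_{212}*u_2*v_1*w_2 = 0*0*-3*-4 = 0  (running total: -24)
T_{221}*u_2*v_2*w_1 = -2*0*-4*-2 = 0  (running total: -24)
T_{222}*u_2*v_2*w_2 = 2*0*-4*-4 = 0  (running total: -24)
S = -24

-24


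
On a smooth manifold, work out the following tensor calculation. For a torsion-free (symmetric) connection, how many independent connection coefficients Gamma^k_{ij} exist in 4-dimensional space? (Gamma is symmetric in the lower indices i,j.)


Christoffel symbols Gamma^k_{ij} are symmetric in i,j, so there are d * d(d+1)/2 independent symbols.
d = 4
d(d+1)/2 = 4 * 5 / 2 = 10
Total = 4 * 10 = 40

40


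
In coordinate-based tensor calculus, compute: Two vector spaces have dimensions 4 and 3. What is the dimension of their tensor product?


The dimension of a tensor product is the product of dimensions.
dim(V) = 4, dim(W) = 3
dim(V (x) W) = 4 * 3 = 12

12


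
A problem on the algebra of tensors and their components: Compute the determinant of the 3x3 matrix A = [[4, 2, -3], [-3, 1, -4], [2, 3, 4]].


Expanding along the first row, det(A) = a11*M_11 - a12*M_12 + a13*M_13, where M_1j is the (1,j) minor.
Minor M_11 = 1*4 - -4*3 = 16
Minor M_12 = -3*4 - -4*2 = -4
Minor M_13 = -3*3 - 1*2 = -11
det = 4*(16) - 2*(-4) + -3*(-11)
    = 64 - -8 + 33
    = 105

105


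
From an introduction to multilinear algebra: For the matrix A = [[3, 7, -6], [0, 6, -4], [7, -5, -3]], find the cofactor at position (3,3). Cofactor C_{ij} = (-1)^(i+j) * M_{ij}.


To find cofactor C_{33}, delete row 3 and column 3.
The resulting 2x2 submatrix is: [[3, 7], [0, 6]]
Minor M_{33} = 3*6 - 7*0
  = 18 - 0 = 18
Sign = (-1)^(3+3) = (-1)^6 = 1
Cofactor C_{33} = 1 * 18 = 18

18


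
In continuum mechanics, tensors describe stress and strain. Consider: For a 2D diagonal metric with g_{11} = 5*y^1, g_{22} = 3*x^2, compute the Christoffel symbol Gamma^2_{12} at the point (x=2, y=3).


For a diagonal metric, Gamma^k_{ij} = (1/2) g^{kk} (dg_{ik}/dx_j + dg_{jk}/dx_i - dg_{ij}/dx_k).
The metric is diagonal, so g_{ab} = 0 for a != b.
At the given point: g_{11} = 15, g_{22} = 12
g^{22} = 1/12
dg_{12}/dx_2 = 0 (off-diagonal)
dg_{22}/dx_1 = dg_{22}/dx_1 = 12
dg_{12}/dx_2 = 0 (off-diagonal)
Numerator = 0 + 12 - 0 = 12
Gamma^2_{12} = 12 / (2 * 12) = 1/2

1/2


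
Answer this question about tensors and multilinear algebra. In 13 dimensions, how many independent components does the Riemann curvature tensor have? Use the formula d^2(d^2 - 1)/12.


The Riemann tensor in d dimensions has d^2(d^2 - 1)/12 independent components.
d = 13, so d^2 = 169
d^2 - 1 = 168
d^2(d^2 - 1) = 169 * 168 = 28392
Divide by 12: 28392 / 12 = 2366

2366


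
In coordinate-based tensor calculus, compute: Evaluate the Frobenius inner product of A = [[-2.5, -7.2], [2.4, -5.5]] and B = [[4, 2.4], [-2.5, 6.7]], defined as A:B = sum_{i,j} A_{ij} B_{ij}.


A:B = sum over all i,j of A_{ij} * B_{ij}.
Row 1: -2.5*4=-10, -7.2*2.4=-17.28 => row sum = -27.28
Row 2: 2.4*-2.5=-6, -5.5*6.7=-36.85 => row sum = -42.85
Total = -27.28 + -42.85 = -70.13

-70.13


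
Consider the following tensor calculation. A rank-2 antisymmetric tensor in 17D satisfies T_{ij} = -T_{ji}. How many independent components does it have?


An antisymmetric rank-2 tensor satisfies A_{ij} = -A_{ji}, so diagonal entries are zero.
The independent components are the upper-triangular entries: C(n, 2) = n(n-1)/2.
n = 17
C(17, 2) = 17 * 16 / 2 = 272 / 2 = 136

136


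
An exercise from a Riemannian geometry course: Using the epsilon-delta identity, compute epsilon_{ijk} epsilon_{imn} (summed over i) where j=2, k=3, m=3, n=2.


Using the identity: epsilon_{ijk} epsilon_{imn} = delta_{jm} delta_{kn} - delta_{jn} delta_{km}.
delta_{23} = 0
delta_{32} = 0
delta_{22} = 1
delta_{33} = 1
Result = 0 * 0 - 1 * 1 = 0 - 1 = -1

-1


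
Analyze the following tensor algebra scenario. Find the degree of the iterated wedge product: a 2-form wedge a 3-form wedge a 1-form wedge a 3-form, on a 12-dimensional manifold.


The degree of a wedge product is the sum of the degrees of the individual forms.
Degrees: 2, 3, 1, 3
Total degree = 2 + 3 + 1 + 3 = 9

9


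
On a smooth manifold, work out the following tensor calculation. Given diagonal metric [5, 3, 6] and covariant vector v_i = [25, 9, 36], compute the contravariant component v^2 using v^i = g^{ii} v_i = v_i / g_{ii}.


To raise an index with a diagonal metric: v^i = v_i / g_{ii}.
For index 2: v_2 = 9, g_{22} = 3
v^2 = 9 / 3 = 3

3


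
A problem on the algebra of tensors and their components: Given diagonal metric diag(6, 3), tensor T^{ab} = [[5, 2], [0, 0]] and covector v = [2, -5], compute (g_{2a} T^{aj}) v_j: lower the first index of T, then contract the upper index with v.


Step 1: lower the first index. For a diagonal metric, g_{ia} T^{aj} = g_{ii} T^{ij} (no sum on i).
g_{22} = 3
S_2{}^1 = 3 * T^{21} = 3 * 0 = 0
S_2{}^2 = 3 * T^{22} = 3 * 0 = 0
Step 2: contract S_2{}^j with v_j.
S_2{}^1 * v_1 = 0 * 2 = 0
S_2{}^2 * v_2 = 0 * -5 = 0
Result = 0 + 0 = 0

0


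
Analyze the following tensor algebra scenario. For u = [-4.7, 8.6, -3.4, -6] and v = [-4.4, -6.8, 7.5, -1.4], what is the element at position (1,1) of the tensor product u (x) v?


The outer product entry T_{ij} = u_i * v_j.
We need i=1, j=1.
u_1 = -4.7, v_1 = -4.4
T_{1,1} = -4.7 * -4.4 = 20.68

20.68


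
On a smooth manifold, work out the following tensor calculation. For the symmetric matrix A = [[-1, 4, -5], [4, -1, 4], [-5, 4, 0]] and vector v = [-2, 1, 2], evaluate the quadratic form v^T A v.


First compute Av:
(Av)_1 = -1*-2 + 4*1 + -5*2 = -4
(Av)_2 = 4*-2 + -1*1 + 4*2 = -1
(Av)_3 = -5*-2 + 4*1 + 0*2 = 14
Av = [-4, -1, 14]
Then v^T (Av) = -2*-4 + 1*-1 + 2*14
= 8 + -1 + 28 = 35

35


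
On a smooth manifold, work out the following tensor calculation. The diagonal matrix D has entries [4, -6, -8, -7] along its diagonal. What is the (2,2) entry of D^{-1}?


For a diagonal matrix, the inverse has entries (D^{-1})_{ii} = 1/d_{ii}.
The diagonal entries are: d_{11} = 4, d_{22} = -6, d_{33} = -8, d_{44} = -7
We need (D^{-1})_{22} = 1/d_{22} = 1/-6 = -1/6

-1/6


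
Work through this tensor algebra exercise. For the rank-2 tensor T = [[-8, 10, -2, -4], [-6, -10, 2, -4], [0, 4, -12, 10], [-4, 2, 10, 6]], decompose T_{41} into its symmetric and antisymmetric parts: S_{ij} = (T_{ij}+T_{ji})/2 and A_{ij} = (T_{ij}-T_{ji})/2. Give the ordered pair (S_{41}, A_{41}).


T_{41} = -4
T_{14} = -4
S_{41} = (-4 + -4)/2 = -8/2 = -4
A_{41} = (-4 - -4)/2 = 0/2 = 0
Check: S + A = -4 + 0 = -4 = T_{41}.

(-4, 0)


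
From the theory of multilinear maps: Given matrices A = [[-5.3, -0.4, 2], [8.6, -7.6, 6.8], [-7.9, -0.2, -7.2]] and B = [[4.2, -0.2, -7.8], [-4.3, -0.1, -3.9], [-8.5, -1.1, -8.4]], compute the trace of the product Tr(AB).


Tr(AB) = sum_i (AB)_{ii} where (AB)_{ii} = sum_k A_{ik} B_{ki}.
(AB)_{11} = -5.3*4.2 + -0.4*-4.3 + 2*-8.5 = -37.54
(AB)_{22} = 8.6*-0.2 + -7.6*-0.1 + 6.8*-1.1 = -8.44
(AB)_{33} = -7.9*-7.8 + -0.2*-3.9 + -7.2*-8.4 = 122.88
Tr(AB) = -37.54 + -8.44 + 122.88 = 76.9

76.9


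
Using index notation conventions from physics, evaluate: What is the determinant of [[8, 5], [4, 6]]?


For a 2x2 matrix [[a, b], [c, d]], det = a*d - b*c.
a = 8, b = 5, c = 4, d = 6
a*d = 8 * 6 = 48
b*c = 5 * 4 = 20
det = 48 - 20 = 28

28


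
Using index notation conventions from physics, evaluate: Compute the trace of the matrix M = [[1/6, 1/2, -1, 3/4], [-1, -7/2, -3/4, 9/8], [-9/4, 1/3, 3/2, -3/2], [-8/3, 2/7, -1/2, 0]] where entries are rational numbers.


The trace is the sum of diagonal entries.
Diagonal: M[1,1] = 1/6, M[2,2] = -7/2, M[3,3] = 3/2, M[4,4] = 0
Tr(M) = 1/6 + -7/2 + 3/2 + 0
Computing step by step:
After adding M[1,1]: 1/6
After adding M[2,2]: -10/3
After adding M[3,3]: -11/6
After adding M[4,4]: -11/6
Tr(M) = -11/6

-11/6


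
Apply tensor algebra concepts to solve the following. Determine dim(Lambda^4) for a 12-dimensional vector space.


The dimension of the space of p-forms on an n-dimensional space is C(n, p).
n = 12, p = 4
C(12, 4) = 12! / (4! * 8!) = 495

495


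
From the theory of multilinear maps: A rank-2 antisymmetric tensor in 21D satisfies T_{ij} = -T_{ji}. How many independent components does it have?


An antisymmetric rank-2 tensor satisfies A_{ij} = -A_{ji}, so diagonal entries are zero.
The independent components are the upper-triangular entries: C(n, 2) = n(n-1)/2.
n = 21
C(21, 2) = 21 * 20 / 2 = 420 / 2 = 210

210


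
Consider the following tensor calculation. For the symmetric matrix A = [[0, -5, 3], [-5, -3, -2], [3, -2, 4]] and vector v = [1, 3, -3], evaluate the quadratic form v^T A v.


First compute Av:
(Av)_1 = 0*1 + -5*3 + 3*-3 = -24
(Av)_2 = -5*1 + -3*3 + -2*-3 = -8
(Av)_3 = 3*1 + -2*3 + 4*-3 = -15
Av = [-24, -8, -15]
Then v^T (Av) = 1*-24 + 3*-8 + -3*-15
= -24 + -24 + 45 = -3

-3


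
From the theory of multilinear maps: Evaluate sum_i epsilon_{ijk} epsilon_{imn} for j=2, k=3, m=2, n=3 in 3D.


Using the identity: epsilon_{ijk} epsilon_{imn} = delta_{jm} delta_{kn} - delta_{jn} delta_{km}.
delta_{22} = 1
delta_{33} = 1
delta_{23} = 0
delta_{32} = 0
Result = 1 * 1 - 0 * 0 = 1 - 0 = 1

1


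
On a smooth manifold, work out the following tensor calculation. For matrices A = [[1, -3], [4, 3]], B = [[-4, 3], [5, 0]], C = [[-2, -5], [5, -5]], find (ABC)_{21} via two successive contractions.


(ABC)_{21} = sum_m (AB)_{2m} C_{m1}. First compute row 2 of AB.
(AB)_{21} = 4*-4 + 3*5 = -1
(AB)_{22} = 4*3 + 3*0 = 12
Now contract with column 1 of C:
(AB)_{21} * C_{11} = -1 * -2 = 2
(AB)_{22} * C_{21} = 12 * 5 = 60
(ABC)_{21} = 2 + 60 = 62

62


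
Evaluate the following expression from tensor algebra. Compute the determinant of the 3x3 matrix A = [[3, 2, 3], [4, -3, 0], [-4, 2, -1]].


Expanding along the first row, det(A) = a11*M_11 - a12*M_12 + a13*M_13, where M_1j is the (1,j) minor.
Minor M_11 = -3*-1 - 0*2 = 3
Minor M_12 = 4*-1 - 0*-4 = -4
Minor M_13 = 4*2 - -3*-4 = -4
det = 3*(3) - 2*(-4) + 3*(-4)
    = 9 - -8 + -12
    = 5

5


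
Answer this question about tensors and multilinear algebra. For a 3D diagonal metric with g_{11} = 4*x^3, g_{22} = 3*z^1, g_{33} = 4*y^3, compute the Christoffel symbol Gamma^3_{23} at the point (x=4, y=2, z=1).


For a diagonal metric, Gamma^k_{ij} = (1/2) g^{kk} (dg_{ik}/dx_j + dg_{jk}/dx_i - dg_{ij}/dx_k).
The metric is diagonal, so g_{ab} = 0 for a != b.
At the given point: g_{11} = 256, g_{22} = 3, g_{33} = 32
g^{33} = 1/32
dg_{23}/dx_3 = 0 (off-diagonal)
dg_{33}/dx_2 = dg_{33}/dx_2 = 48
dg_{23}/dx_3 = 0 (off-diagonal)
Numerator = 0 + 48 - 0 = 48
Gamma^3_{23} = 48 / (2 * 32) = 3/4

3/4


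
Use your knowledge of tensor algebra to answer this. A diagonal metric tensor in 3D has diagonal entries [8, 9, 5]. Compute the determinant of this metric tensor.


For a diagonal metric, the determinant is the product of diagonal entries.
Diagonal entries: 8, 9, 5
det(g) = 8 * 9 * 5 = 360

360


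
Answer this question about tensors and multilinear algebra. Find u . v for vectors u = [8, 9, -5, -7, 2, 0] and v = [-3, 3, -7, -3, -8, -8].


The inner product u . v = sum of u_i * v_i.
Term-by-term: 8 * -3, 9 * 3, -5 * -7, -7 * -3, 2 * -8, 0 * -8
Products: -24, 27, 35, 21, -16, 0
Sum = -24 + 27 + 35 + 21 + -16 + 0 = 43

43


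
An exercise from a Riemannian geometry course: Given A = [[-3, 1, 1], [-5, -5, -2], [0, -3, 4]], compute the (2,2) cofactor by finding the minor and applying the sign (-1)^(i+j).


To find cofactor C_{22}, delete row 2 and column 2.
The resulting 2x2 submatrix is: [[-3, 1], [0, 4]]
Minor M_{22} = -3*4 - 1*0
  = -12 - 0 = -12
Sign = (-1)^(2+2) = (-1)^4 = 1
Cofactor C_{22} = 1 * -12 = -12

-12


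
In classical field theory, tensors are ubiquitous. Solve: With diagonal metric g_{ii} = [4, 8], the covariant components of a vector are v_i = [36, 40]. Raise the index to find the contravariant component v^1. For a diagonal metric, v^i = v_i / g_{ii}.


To raise an index with a diagonal metric: v^i = v_i / g_{ii}.
For index 1: v_1 = 36, g_{11} = 4
v^1 = 36 / 4 = 9

9


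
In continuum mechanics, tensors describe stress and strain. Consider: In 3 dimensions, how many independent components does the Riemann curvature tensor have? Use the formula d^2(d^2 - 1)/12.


The Riemann tensor in d dimensions has d^2(d^2 - 1)/12 independent components.
d = 3, so d^2 = 9
d^2 - 1 = 8
d^2(d^2 - 1) = 9 * 8 = 72
Divide by 12: 72 / 12 = 6

6


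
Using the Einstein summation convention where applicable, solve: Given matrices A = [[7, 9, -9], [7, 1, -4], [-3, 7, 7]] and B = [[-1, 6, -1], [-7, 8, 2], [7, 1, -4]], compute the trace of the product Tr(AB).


Tr(AB) = sum_i (AB)_{ii} where (AB)_{ii} = sum_k A_{ik} B_{ki}.
(AB)_{11} = 7*-1 + 9*-7 + -9*7 = -133
(AB)_{22} = 7*6 + 1*8 + -4*1 = 46
(AB)_{33} = -3*-1 + 7*2 + 7*-4 = -11
Tr(AB) = -133 + 46 + -11 = -98

-98


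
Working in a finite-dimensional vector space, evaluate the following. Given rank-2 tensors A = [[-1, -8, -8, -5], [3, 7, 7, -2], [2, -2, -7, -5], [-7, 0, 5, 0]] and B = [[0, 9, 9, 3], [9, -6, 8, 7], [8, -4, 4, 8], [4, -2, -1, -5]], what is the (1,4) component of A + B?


Tensor addition is component-wise: (A + B)_{ij} = A_{ij} + B_{ij}.
A_{14} = -5
B_{14} = 3
(A + B)_{14} = -5 + 3 = -2

-2


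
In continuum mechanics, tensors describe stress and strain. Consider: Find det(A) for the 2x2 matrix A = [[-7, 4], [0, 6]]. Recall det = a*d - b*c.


For a 2x2 matrix [[a, b], [c, d]], det = a*d - b*c.
a = -7, b = 4, c = 0, d = 6
a*d = -7 * 6 = -42
b*c = 4 * 0 = 0
det = -42 - 0 = -42

-42


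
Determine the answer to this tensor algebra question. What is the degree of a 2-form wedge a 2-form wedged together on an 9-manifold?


The degree of a wedge product is the sum of the degrees of the individual forms.
Degrees: 2, 2
Total degree = 2 + 2 = 4

4


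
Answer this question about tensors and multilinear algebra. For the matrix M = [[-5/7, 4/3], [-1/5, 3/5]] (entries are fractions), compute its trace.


The trace is the sum of diagonal entries.
Diagonal: M[1,1] = -5/7, M[2,2] = 3/5
Tr(M) = -5/7 + 3/5
Computing step by step:
After adding M[1,1]: -5/7
After adding M[2,2]: -4/35
Tr(M) = -4/35

-4/35


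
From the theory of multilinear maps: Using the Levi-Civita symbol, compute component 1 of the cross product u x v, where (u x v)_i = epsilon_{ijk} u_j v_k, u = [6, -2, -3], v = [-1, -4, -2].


(u x v)_1 = sum_{j,k} epsilon_{1jk} u_j v_k. Only permutations of (1,2,3) contribute; the two non-zero terms are:
eps_{123} u_2 v_3 = 1 * -2 * -2 = 4
eps_{132} u_3 v_2 = -1 * -3 * -4 = -12
(u x v)_1 = -8

-8


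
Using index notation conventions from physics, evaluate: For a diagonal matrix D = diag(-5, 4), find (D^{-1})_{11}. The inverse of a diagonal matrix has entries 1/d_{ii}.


For a diagonal matrix, the inverse has entries (D^{-1})_{ii} = 1/d_{ii}.
The diagonal entries are: d_{11} = -5, d_{22} = 4
We need (D^{-1})_{11} = 1/d_{11} = 1/-5 = -1/5

-1/5


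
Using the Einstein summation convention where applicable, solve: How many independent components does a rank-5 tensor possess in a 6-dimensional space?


The number of components of a rank-r tensor in d dimensions is d^r.
Here d = 6 and r = 5.
6^5 = 7776

7776


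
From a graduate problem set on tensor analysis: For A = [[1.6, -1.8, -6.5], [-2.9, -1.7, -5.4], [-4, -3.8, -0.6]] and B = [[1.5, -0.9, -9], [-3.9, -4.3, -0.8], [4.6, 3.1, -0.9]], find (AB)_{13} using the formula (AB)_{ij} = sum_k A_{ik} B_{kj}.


(AB)_{ij} = sum_k A_{ik} B_{kj}.
For i=1, j=3:
A_{11} * B_{13} = 1.6 * -9 = -14.4
A_{12} * B_{23} = -1.8 * -0.8 = 1.44
A_{13} * B_{33} = -6.5 * -0.9 = 5.85
Sum = -14.4 + 1.44 + 5.85 = -7.11

-7.11


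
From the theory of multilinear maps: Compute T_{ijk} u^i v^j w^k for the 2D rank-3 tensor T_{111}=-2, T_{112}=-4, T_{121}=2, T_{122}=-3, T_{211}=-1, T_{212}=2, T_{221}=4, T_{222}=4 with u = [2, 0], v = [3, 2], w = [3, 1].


S = sum over i,j,k of T_{ijk} u_i v_j w_k. Expanding all 8 terms:
T_{111}*u_1*v_1*w_1 = -2*2*3*3 = -36  (running total: -36)
T_{112}*u_1*v_1*w_2 = -4*2*3*1 = -24  (running total: -60)
T_{121}*u_1*v_2*w_1 = 2*2*2*3 = 24  (running total: -36)
T_{122}*u_1*v_2*w_2 = -3*2*2*1 = -12  (running total: -48)
T_{211}*u_2*v_1*w_1 = -1*0*3*3 = 0  (running total: -48)
T_{212}*u_2*v_1*w_2 = 2*0*3*1 = 0  (running total: -48)
T_{221}*u_2*v_2*w_1 = 4*0*2*3 = 0  (running total: -48)
T_{222}*u_2*v_2*w_2 = 4*0*2*1 = 0  (running total: -48)
S = -48

-48


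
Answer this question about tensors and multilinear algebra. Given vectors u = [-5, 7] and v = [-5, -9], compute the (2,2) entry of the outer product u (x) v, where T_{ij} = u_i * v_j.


The outer product entry T_{ij} = u_i * v_j.
We need i=2, j=2.
u_2 = 7, v_2 = -9
T_{2,2} = 7 * -9 = -63

-63


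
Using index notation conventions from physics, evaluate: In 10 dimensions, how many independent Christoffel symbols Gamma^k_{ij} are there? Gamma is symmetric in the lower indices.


Christoffel symbols Gamma^k_{ij} are symmetric in i,j, so there are d * d(d+1)/2 independent symbols.
d = 10
d(d+1)/2 = 10 * 11 / 2 = 55
Total = 10 * 55 = 550

550


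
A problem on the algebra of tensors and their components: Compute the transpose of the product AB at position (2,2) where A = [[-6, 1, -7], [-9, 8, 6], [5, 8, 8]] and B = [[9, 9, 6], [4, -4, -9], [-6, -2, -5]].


(AB)^T_{ij} = (AB)_{ji} = sum_k A_{jk} B_{ki}.
For i=2, j=2 we need (AB)_{22}:
A_{21} * B_{12} = -9 * 9 = -81
A_{22} * B_{22} = 8 * -4 = -32
A_{23} * B_{32} = 6 * -2 = -12
Sum = -81 + -32 + -12 = -125

-125


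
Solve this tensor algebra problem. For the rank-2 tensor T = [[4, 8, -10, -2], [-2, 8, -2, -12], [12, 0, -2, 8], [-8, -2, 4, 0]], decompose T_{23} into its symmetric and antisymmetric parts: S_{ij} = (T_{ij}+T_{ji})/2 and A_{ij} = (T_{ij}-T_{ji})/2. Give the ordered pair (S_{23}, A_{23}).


T_{23} = -2
T_{32} = 0
S_{23} = (-2 + 0)/2 = -2/2 = -1
A_{23} = (-2 - 0)/2 = -2/2 = -1
Check: S + A = -1 + -1 = -2 = T_{23}.

(-1, -1)


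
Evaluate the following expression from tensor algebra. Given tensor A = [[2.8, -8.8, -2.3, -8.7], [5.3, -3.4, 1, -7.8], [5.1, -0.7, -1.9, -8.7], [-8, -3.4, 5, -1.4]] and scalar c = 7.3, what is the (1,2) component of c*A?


Scalar multiplication: (cA)_{ij} = c * A_{ij}.
c = 7.3
A_{12} = -8.8
(cA)_{12} = 7.3 * -8.8 = -64.24

-64.24


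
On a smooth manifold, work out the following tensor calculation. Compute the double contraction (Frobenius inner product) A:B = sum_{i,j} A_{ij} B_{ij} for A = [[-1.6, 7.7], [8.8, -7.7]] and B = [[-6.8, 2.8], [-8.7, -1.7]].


A:B = sum over all i,j of A_{ij} * B_{ij}.
Row 1: -1.6*-6.8=10.88, 7.7*2.8=21.56 => row sum = 32.44
Row 2: 8.8*-8.7=-76.56, -7.7*-1.7=13.09 => row sum = -63.47
Total = 32.44 + -63.47 = -31.03

-31.03


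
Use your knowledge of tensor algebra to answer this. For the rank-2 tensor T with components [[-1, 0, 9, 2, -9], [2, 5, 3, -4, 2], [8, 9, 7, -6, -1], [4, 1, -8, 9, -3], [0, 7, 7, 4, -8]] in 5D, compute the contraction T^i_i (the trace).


The contraction (trace) of a rank-2 tensor is the sum of its diagonal elements.
Diagonal entries: A[1,1] = -1, A[2,2] = 5, A[3,3] = 7, A[4,4] = 9, A[5,5] = -8
Tr(A) = -1 + 5 + 7 + 9 + -8 = 12

12


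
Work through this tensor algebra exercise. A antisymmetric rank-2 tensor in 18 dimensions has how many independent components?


A antisymmetric rank-2 tensor in d dimensions has d(d-1)/2 independent components.
d = 18
d(d-1)/2 = 18 * 17 / 2 = 306 / 2 = 153

153


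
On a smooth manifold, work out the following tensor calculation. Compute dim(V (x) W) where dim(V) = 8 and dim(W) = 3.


The dimension of a tensor product is the product of dimensions.
dim(V) = 8, dim(W) = 3
dim(V (x) W) = 8 * 3 = 24

24


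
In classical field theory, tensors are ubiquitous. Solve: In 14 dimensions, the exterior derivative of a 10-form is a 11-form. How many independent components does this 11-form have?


The exterior derivative of a p-form is a (p+1)-form.
Its number of independent components is C(n, p+1).
n = 14, p+1 = 11
C(14, 11) = 364

364


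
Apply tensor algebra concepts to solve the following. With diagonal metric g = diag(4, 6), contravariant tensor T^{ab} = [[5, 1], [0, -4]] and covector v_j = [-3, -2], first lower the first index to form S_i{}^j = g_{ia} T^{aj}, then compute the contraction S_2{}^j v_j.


Step 1: lower the first index. For a diagonal metric, g_{ia} T^{aj} = g_{ii} T^{ij} (no sum on i).
g_{22} = 6
S_2{}^1 = 6 * T^{21} = 6 * 0 = 0
S_2{}^2 = 6 * T^{22} = 6 * -4 = -24
Step 2: contract S_2{}^j with v_j.
S_2{}^1 * v_1 = 0 * -3 = 0
S_2{}^2 * v_2 = -24 * -2 = 48
Result = 0 + 48 = 48

48


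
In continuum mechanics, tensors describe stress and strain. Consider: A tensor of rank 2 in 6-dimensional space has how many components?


The number of components of a rank-r tensor in d dimensions is d^r.
Here d = 6 and r = 2.
6^2 = 36

36


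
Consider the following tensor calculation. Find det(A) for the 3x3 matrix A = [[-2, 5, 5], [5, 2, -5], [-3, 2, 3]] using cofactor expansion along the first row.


Expanding along the first row, det(A) = a11*M_11 - a12*M_12 + a13*M_13, where M_1j is the (1,j) minor.
Minor M_11 = 2*3 - -5*2 = 16
Minor M_12 = 5*3 - -5*-3 = 0
Minor M_13 = 5*2 - 2*-3 = 16
det = -2*(16) - 5*(0) + 5*(16)
    = -32 - 0 + 80
    = 48

48


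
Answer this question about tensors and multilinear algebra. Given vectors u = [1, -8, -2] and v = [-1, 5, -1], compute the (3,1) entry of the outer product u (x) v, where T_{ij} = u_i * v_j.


The outer product entry T_{ij} = u_i * v_j.
We need i=3, j=1.
u_3 = -2, v_1 = -1
T_{3,1} = -2 * -1 = 2

2


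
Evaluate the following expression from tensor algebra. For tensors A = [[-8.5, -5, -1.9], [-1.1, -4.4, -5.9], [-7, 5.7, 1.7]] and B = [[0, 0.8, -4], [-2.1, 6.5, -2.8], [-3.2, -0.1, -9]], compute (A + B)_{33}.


Tensor addition is component-wise: (A + B)_{ij} = A_{ij} + B_{ij}.
A_{33} = 1.7
B_{33} = -9
(A + B)_{33} = 1.7 + -9 = -7.3

-7.3


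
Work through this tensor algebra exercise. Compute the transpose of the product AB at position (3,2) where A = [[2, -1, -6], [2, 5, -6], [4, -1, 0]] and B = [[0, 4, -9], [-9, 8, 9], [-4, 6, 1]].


(AB)^T_{ij} = (AB)_{ji} = sum_k A_{jk} B_{ki}.
For i=3, j=2 we need (AB)_{23}:
A_{21} * B_{13} = 2 * -9 = -18
A_{22} * B_{23} = 5 * 9 = 45
A_{23} * B_{33} = -6 * 1 = -6
Sum = -18 + 45 + -6 = 21

21


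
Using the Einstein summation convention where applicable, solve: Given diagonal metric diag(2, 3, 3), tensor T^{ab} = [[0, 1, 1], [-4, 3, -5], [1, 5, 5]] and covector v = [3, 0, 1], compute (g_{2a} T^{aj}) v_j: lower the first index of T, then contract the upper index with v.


Step 1: lower the first index. For a diagonal metric, g_{ia} T^{aj} = g_{ii} T^{ij} (no sum on i).
g_{22} = 3
S_2{}^1 = 3 * T^{21} = 3 * -4 = -12
S_2{}^2 = 3 * T^{22} = 3 * 3 = 9
S_2{}^3 = 3 * T^{23} = 3 * -5 = -15
Step 2: contract S_2{}^j with v_j.
S_2{}^1 * v_1 = -12 * 3 = -36
S_2{}^2 * v_2 = 9 * 0 = 0
S_2{}^3 * v_3 = -15 * 1 = -15
Result = -36 + 0 + -15 = -51

-51


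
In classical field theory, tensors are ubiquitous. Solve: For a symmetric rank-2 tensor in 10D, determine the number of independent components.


A symmetric rank-2 tensor in d dimensions has d(d+1)/2 independent components.
d = 10
d(d+1)/2 = 10 * 11 / 2 = 110 / 2 = 55

55


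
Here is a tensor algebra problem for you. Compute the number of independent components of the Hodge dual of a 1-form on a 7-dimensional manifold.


The Hodge dual of a p-form on an n-dimensional manifold is an (n-p)-form.
n = 7, p = 1, so dual degree = 7 - 1 = 6
The number of components is C(n, n-p) = C(7, 6) = 7

7


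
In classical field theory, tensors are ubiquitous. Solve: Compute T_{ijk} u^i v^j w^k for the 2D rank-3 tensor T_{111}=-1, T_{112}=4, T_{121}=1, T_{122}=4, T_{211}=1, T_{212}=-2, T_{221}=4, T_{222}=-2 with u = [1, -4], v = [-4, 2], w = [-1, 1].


S = sum over i,j,k of T_{ijk} u_i v_j w_k. Expanding all 8 terms:
T_{111}*u_1*v_1*w_1 = -1*1*-4*-1 = -4  (running total: -4)
T_{112}*u_1*v_1*w_2 = 4*1*-4*1 = -16  (running total: -20)
T_{121}*u_1*v_2*w_1 = 1*1*2*-1 = -2  (running total: -22)
T_{122}*u_1*v_2*w_2 = 4*1*2*1 = 8  (running total: -14)
T_{211}*u_2*v_1*w_1 = 1*-4*-4*-1 = -16  (running total: -30)
T_{212}*u_2*v_1*w_2 = -2*-4*-4*1 = -32  (running total: -62)
T_{221}*u_2*v_2*w_1 = 4*-4*2*-1 = 32  (running total: -30)
T_{222}*u_2*v_2*w_2 = -2*-4*2*1 = 16  (running total: -14)
S = -14

-14


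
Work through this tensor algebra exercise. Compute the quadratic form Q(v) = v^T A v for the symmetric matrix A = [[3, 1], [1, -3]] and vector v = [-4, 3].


First compute Av:
(Av)_1 = 3*-4 + 1*3 = -9
(Av)_2 = 1*-4 + -3*3 = -13
Av = [-9, -13]
Then v^T (Av) = -4*-9 + 3*-13
= 36 + -39 = -3

-3


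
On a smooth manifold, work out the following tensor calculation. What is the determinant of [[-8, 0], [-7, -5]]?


For a 2x2 matrix [[a, b], [c, d]], det = a*d - b*c.
a = -8, b = 0, c = -7, d = -5
a*d = -8 * -5 = 40
b*c = 0 * -7 = 0
det = 40 - 0 = 40

40


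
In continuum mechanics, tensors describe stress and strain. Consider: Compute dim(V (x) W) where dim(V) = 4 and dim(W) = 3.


The dimension of a tensor product is the product of dimensions.
dim(V) = 4, dim(W) = 3
dim(V (x) W) = 4 * 3 = 12

12


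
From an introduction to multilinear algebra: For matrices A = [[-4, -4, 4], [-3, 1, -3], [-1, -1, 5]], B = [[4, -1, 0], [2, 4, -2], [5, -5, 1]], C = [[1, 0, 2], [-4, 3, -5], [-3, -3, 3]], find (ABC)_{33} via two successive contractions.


(ABC)_{33} = sum_m (AB)_{3m} C_{m3}. First compute row 3 of AB.
(AB)_{31} = -1*4 + -1*2 + 5*5 = 19
(AB)_{32} = -1*-1 + -1*4 + 5*-5 = -28
(AB)_{33} = -1*0 + -1*-2 + 5*1 = 7
Now contract with column 3 of C:
(AB)_{31} * C_{13} = 19 * 2 = 38
(AB)_{32} * C_{23} = -28 * -5 = 140
(AB)_{33} * C_{33} = 7 * 3 = 21
(ABC)_{33} = 38 + 140 + 21 = 199

199


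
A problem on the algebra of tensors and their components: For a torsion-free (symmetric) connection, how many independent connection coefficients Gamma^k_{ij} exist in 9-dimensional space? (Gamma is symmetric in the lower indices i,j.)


Christoffel symbols Gamma^k_{ij} are symmetric in i,j, so there are d * d(d+1)/2 independent symbols.
d = 9
d(d+1)/2 = 9 * 10 / 2 = 45
Total = 9 * 45 = 405

405


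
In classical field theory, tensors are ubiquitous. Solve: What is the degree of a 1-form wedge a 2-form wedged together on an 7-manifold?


The degree of a wedge product is the sum of the degrees of the individual forms.
Degrees: 1, 2
Total degree = 1 + 2 = 3

3


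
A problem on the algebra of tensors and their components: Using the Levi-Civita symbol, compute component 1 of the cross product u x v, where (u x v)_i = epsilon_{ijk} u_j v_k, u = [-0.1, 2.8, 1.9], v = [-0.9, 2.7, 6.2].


(u x v)_1 = sum_{j,k} epsilon_{1jk} u_j v_k. Only permutations of (1,2,3) contribute; the two non-zero terms are:
eps_{123} u_2 v_3 = 1 * 2.8 * 6.2 = 17.36
eps_{132} u_3 v_2 = -1 * 1.9 * 2.7 = -5.13
(u x v)_1 = 12.23

12.23
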